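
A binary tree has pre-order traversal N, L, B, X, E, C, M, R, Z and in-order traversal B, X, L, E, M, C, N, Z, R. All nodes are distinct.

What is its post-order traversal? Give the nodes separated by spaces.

The first element of pre-order is the root; it splits in-order into left and right subtrees.
Root N: left subtree has 6 nodes {B, X, L, E, M, C}, right has 2 {Z, R}.
  Root L: left subtree has 2 nodes {B, X}, right has 3 {E, M, C}.
    Root B: left subtree has 0 nodes { }, right has 1 {X}.
    Root E: left subtree has 0 nodes { }, right has 2 {M, C}.
      Root C: left subtree has 1 node {M}, right has 0 { }.
  Root R: left subtree has 1 node {Z}, right has 0 { }.

X B M C E L Z R N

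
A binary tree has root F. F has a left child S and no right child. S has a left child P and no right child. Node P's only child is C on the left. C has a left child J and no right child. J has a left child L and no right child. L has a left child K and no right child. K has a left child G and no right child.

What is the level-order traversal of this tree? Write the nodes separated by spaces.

F S P C J L K G

Level-order visits nodes level by level from the root, left to right within each level.
Level 0: F
Level 1: S
Level 2: P
Level 3: C
Level 4: J
Level 5: L
Level 6: K
Level 7: G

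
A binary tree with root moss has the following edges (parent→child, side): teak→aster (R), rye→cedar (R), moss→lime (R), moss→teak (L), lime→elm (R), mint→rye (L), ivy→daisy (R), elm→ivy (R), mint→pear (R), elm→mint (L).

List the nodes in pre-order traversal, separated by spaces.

moss teak aster lime elm mint rye cedar pear ivy daisy

Pre-order visits the node, then its left subtree, then its right subtree.
Visit moss.
At moss: go left to teak.
  Visit teak.
  At teak: no left child.
  At teak: go right to aster.
    aster is a leaf — visit aster.
At moss: go right to lime.
  Visit lime.
  At lime: no left child.
  At lime: go right to elm.
    Visit elm.
    At elm: go left to mint.
      Visit mint.
      At mint: go left to rye.
        Visit rye.
        At rye: no left child.
        At rye: go right to cedar.
          cedar is a leaf — visit cedar.
      At mint: go right to pear.
        pear is a leaf — visit pear.
    At elm: go right to ivy.
      Visit ivy.
      At ivy: no left child.
      At ivy: go right to daisy.
        daisy is a leaf — visit daisy.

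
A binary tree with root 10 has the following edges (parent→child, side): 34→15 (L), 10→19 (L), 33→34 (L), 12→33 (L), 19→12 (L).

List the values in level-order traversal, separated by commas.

Level-order visits nodes level by level from the root, left to right within each level.
Level 0: 10
Level 1: 19
Level 2: 12
Level 3: 33
Level 4: 34
Level 5: 15

10, 19, 12, 33, 34, 15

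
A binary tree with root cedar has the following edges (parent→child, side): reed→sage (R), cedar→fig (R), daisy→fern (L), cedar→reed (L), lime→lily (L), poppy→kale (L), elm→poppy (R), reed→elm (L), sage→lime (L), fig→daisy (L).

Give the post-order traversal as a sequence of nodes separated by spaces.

Post-order visits the left subtree, then the right subtree, then the node.
At cedar: go left to reed.
  At reed: go left to elm.
    At elm: no left child.
    At elm: go right to poppy.
      At poppy: go left to kale.
        kale is a leaf — visit kale.
      At poppy: no right child.
      Visit poppy.
    Visit elm.
  At reed: go right to sage.
    At sage: go left to lime.
      At lime: go left to lily.
        lily is a leaf — visit lily.
      At lime: no right child.
      Visit lime.
    At sage: no right child.
    Visit sage.
  Visit reed.
At cedar: go right to fig.
  At fig: go left to daisy.
    At daisy: go left to fern.
      fern is a leaf — visit fern.
    At daisy: no right child.
    Visit daisy.
  At fig: no right child.
  Visit fig.
Visit cedar.

kale poppy elm lily lime sage reed fern daisy fig cedar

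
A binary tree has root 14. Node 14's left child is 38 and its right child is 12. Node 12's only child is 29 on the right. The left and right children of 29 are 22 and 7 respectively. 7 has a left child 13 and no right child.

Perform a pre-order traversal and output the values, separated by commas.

Pre-order visits the node, then its left subtree, then its right subtree.
Visit 14.
At 14: go left to 38.
  38 is a leaf — visit 38.
At 14: go right to 12.
  Visit 12.
  At 12: no left child.
  At 12: go right to 29.
    Visit 29.
    At 29: go left to 22.
      22 is a leaf — visit 22.
    At 29: go right to 7.
      Visit 7.
      At 7: go left to 13.
        13 is a leaf — visit 13.
      At 7: no right child.

14, 38, 12, 29, 22, 7, 13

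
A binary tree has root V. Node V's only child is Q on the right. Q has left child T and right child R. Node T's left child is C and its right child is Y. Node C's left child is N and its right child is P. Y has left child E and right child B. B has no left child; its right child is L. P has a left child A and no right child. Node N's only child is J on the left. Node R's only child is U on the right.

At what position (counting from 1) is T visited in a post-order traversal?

Post-order visits the left subtree, then the right subtree, then the node.
At V: no left child.
At V: go right to Q.
  At Q: go left to T.
    At T: go left to C.
      At C: go left to N.
        At N: go left to J.
          J is a leaf — visit J.
        At N: no right child.
        Visit N.
      At C: go right to P.
        At P: go left to A.
          A is a leaf — visit A.
        At P: no right child.
        Visit P.
      Visit C.
    At T: go right to Y.
      At Y: go left to E.
        E is a leaf — visit E.
      At Y: go right to B.
        At B: no left child.
        At B: go right to L.
          L is a leaf — visit L.
        Visit B.
      Visit Y.
    Visit T.
  At Q: go right to R.
    At R: no left child.
    At R: go right to U.
      U is a leaf — visit U.
    Visit R.
  Visit Q.
Visit V.
Full post-order sequence: J, N, A, P, C, E, L, B, Y, T, U, R, Q, V.

10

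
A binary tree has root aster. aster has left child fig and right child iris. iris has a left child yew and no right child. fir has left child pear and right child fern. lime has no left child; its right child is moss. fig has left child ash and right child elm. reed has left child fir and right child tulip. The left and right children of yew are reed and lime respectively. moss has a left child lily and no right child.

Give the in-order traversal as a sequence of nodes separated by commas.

In-order visits the left subtree, then the node, then the right subtree.
At aster: go left to fig.
  At fig: go left to ash.
    ash is a leaf — visit ash.
  Visit fig.
  At fig: go right to elm.
    elm is a leaf — visit elm.
Visit aster.
At aster: go right to iris.
  At iris: go left to yew.
    At yew: go left to reed.
      At reed: go left to fir.
        At fir: go left to pear.
          pear is a leaf — visit pear.
        Visit fir.
        At fir: go right to fern.
          fern is a leaf — visit fern.
      Visit reed.
      At reed: go right to tulip.
        tulip is a leaf — visit tulip.
    Visit yew.
    At yew: go right to lime.
      At lime: no left child.
      Visit lime.
      At lime: go right to moss.
        At moss: go left to lily.
          lily is a leaf — visit lily.
        Visit moss.
        At moss: no right child.
  Visit iris.
  At iris: no right child.

ash, fig, elm, aster, pear, fir, fern, reed, tulip, yew, lime, lily, moss, iris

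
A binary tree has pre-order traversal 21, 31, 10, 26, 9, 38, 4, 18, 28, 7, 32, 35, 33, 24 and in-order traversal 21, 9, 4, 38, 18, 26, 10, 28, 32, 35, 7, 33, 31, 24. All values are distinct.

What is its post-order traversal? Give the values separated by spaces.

The first element of pre-order is the root; it splits in-order into left and right subtrees.
Root 21: left subtree has 0 nodes { }, right has 13 {9, 4, 38, 18, 26, 10, 28, 32, 35, 7, 33, 31, 24}.
  Root 31: left subtree has 11 nodes {9, 4, 38, 18, 26, 10, 28, 32, 35, 7, 33}, right has 1 {24}.
    Root 10: left subtree has 5 nodes {9, 4, 38, 18, 26}, right has 5 {28, 32, 35, 7, 33}.
      Root 26: left subtree has 4 nodes {9, 4, 38, 18}, right has 0 { }.
        Root 9: left subtree has 0 nodes { }, right has 3 {4, 38, 18}.
          Root 38: left subtree has 1 node {4}, right has 1 {18}.
      Root 28: left subtree has 0 nodes { }, right has 4 {32, 35, 7, 33}.
        Root 7: left subtree has 2 nodes {32, 35}, right has 1 {33}.
          Root 32: left subtree has 0 nodes { }, right has 1 {35}.

4 18 38 9 26 35 32 33 7 28 10 24 31 21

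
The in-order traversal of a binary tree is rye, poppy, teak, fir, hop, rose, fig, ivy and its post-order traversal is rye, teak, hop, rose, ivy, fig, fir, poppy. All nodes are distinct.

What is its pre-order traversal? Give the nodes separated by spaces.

poppy rye fir teak fig rose hop ivy

The last element of post-order is the root; it splits in-order into left and right subtrees.
Root poppy: left subtree has 1 node {rye}, right has 6 {teak, fir, hop, rose, fig, ivy}.
  Root fir: left subtree has 1 node {teak}, right has 4 {hop, rose, fig, ivy}.
    Root fig: left subtree has 2 nodes {hop, rose}, right has 1 {ivy}.
      Root rose: left subtree has 1 node {hop}, right has 0 { }.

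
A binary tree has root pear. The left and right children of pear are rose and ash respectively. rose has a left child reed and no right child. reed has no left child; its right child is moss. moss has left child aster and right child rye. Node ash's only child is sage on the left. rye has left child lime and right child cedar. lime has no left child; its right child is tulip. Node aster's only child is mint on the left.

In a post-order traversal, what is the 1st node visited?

mint

Post-order visits the left subtree, then the right subtree, then the node.
At pear: go left to rose.
  At rose: go left to reed.
    At reed: no left child.
    At reed: go right to moss.
      At moss: go left to aster.
        At aster: go left to mint.
          mint is a leaf — visit mint.
        At aster: no right child.
        Visit aster.
      At moss: go right to rye.
        At rye: go left to lime.
          At lime: no left child.
          At lime: go right to tulip.
            tulip is a leaf — visit tulip.
          Visit lime.
        At rye: go right to cedar.
          cedar is a leaf — visit cedar.
        Visit rye.
      Visit moss.
    Visit reed.
  At rose: no right child.
  Visit rose.
At pear: go right to ash.
  At ash: go left to sage.
    sage is a leaf — visit sage.
  At ash: no right child.
  Visit ash.
Visit pear.
Full post-order sequence: mint, aster, tulip, lime, cedar, rye, moss, reed, rose, sage, ash, pear.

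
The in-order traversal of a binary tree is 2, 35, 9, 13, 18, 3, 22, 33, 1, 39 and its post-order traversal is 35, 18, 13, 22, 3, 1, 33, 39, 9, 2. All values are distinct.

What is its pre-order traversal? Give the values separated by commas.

2, 9, 35, 39, 33, 3, 13, 18, 22, 1

The last element of post-order is the root; it splits in-order into left and right subtrees.
Root 2: left subtree has 0 nodes { }, right has 9 {35, 9, 13, 18, 3, 22, 33, 1, 39}.
  Root 9: left subtree has 1 node {35}, right has 7 {13, 18, 3, 22, 33, 1, 39}.
    Root 39: left subtree has 6 nodes {13, 18, 3, 22, 33, 1}, right has 0 { }.
      Root 33: left subtree has 4 nodes {13, 18, 3, 22}, right has 1 {1}.
        Root 3: left subtree has 2 nodes {13, 18}, right has 1 {22}.
          Root 13: left subtree has 0 nodes { }, right has 1 {18}.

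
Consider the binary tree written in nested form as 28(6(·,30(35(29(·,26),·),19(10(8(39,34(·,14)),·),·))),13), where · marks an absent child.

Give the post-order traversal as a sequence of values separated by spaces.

26 29 35 39 14 34 8 10 19 30 6 13 28

Post-order visits the left subtree, then the right subtree, then the node.
At 28: go left to 6.
  At 6: no left child.
  At 6: go right to 30.
    At 30: go left to 35.
      At 35: go left to 29.
        At 29: no left child.
        At 29: go right to 26.
          26 is a leaf — visit 26.
        Visit 29.
      At 35: no right child.
      Visit 35.
    At 30: go right to 19.
      At 19: go left to 10.
        At 10: go left to 8.
          At 8: go left to 39.
            39 is a leaf — visit 39.
          At 8: go right to 34.
            At 34: no left child.
            At 34: go right to 14.
              14 is a leaf — visit 14.
            Visit 34.
          Visit 8.
        At 10: no right child.
        Visit 10.
      At 19: no right child.
      Visit 19.
    Visit 30.
  Visit 6.
At 28: go right to 13.
  13 is a leaf — visit 13.
Visit 28.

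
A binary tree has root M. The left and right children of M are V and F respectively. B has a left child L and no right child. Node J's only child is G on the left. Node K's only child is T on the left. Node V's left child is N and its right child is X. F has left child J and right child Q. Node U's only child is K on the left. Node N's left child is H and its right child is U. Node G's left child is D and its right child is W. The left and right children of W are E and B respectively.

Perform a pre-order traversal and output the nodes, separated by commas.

Pre-order visits the node, then its left subtree, then its right subtree.
Visit M.
At M: go left to V.
  Visit V.
  At V: go left to N.
    Visit N.
    At N: go left to H.
      H is a leaf — visit H.
    At N: go right to U.
      Visit U.
      At U: go left to K.
        Visit K.
        At K: go left to T.
          T is a leaf — visit T.
        At K: no right child.
      At U: no right child.
  At V: go right to X.
    X is a leaf — visit X.
At M: go right to F.
  Visit F.
  At F: go left to J.
    Visit J.
    At J: go left to G.
      Visit G.
      At G: go left to D.
        D is a leaf — visit D.
      At G: go right to W.
        Visit W.
        At W: go left to E.
          E is a leaf — visit E.
        At W: go right to B.
          Visit B.
          At B: go left to L.
            L is a leaf — visit L.
          At B: no right child.
    At J: no right child.
  At F: go right to Q.
    Q is a leaf — visit Q.

M, V, N, H, U, K, T, X, F, J, G, D, W, E, B, L, Q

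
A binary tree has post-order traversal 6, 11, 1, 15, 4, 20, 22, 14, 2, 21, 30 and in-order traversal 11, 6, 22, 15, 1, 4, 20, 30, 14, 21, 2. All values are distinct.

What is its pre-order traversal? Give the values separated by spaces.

The last element of post-order is the root; it splits in-order into left and right subtrees.
Root 30: left subtree has 7 nodes {11, 6, 22, 15, 1, 4, 20}, right has 3 {14, 21, 2}.
  Root 22: left subtree has 2 nodes {11, 6}, right has 4 {15, 1, 4, 20}.
    Root 11: left subtree has 0 nodes { }, right has 1 {6}.
    Root 20: left subtree has 3 nodes {15, 1, 4}, right has 0 { }.
      Root 4: left subtree has 2 nodes {15, 1}, right has 0 { }.
        Root 15: left subtree has 0 nodes { }, right has 1 {1}.
  Root 21: left subtree has 1 node {14}, right has 1 {2}.

30 22 11 6 20 4 15 1 21 14 2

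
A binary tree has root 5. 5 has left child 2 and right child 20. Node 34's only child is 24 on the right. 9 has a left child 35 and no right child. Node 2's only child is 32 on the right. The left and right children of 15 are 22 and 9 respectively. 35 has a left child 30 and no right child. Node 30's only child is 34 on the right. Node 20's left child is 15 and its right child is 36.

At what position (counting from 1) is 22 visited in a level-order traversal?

7

Level-order visits nodes level by level from the root, left to right within each level.
Level 0: 5
Level 1: 2, 20
Level 2: 32, 15, 36
Level 3: 22, 9
Level 4: 35
Level 5: 30
Level 6: 34
Level 7: 24
Full level-order sequence: 5, 2, 20, 32, 15, 36, 22, 9, 35, 30, 34, 24.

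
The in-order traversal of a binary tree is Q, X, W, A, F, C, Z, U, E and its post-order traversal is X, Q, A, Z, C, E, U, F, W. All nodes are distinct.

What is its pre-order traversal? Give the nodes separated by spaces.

W Q X F A U C Z E

The last element of post-order is the root; it splits in-order into left and right subtrees.
Root W: left subtree has 2 nodes {Q, X}, right has 6 {A, F, C, Z, U, E}.
  Root Q: left subtree has 0 nodes { }, right has 1 {X}.
  Root F: left subtree has 1 node {A}, right has 4 {C, Z, U, E}.
    Root U: left subtree has 2 nodes {C, Z}, right has 1 {E}.
      Root C: left subtree has 0 nodes { }, right has 1 {Z}.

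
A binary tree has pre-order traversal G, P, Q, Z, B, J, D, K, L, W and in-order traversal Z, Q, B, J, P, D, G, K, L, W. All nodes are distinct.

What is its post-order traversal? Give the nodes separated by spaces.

The first element of pre-order is the root; it splits in-order into left and right subtrees.
Root G: left subtree has 6 nodes {Z, Q, B, J, P, D}, right has 3 {K, L, W}.
  Root P: left subtree has 4 nodes {Z, Q, B, J}, right has 1 {D}.
    Root Q: left subtree has 1 node {Z}, right has 2 {B, J}.
      Root B: left subtree has 0 nodes { }, right has 1 {J}.
  Root K: left subtree has 0 nodes { }, right has 2 {L, W}.
    Root L: left subtree has 0 nodes { }, right has 1 {W}.

Z J B Q D P W L K G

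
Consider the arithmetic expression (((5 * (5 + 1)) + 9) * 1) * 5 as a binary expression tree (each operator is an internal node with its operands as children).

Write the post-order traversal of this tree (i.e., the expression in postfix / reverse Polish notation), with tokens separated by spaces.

Post-order on an expression tree gives postfix notation: for each operator, emit left operand, right operand, then the operator.

5 5 1 + * 9 + 1 * 5 *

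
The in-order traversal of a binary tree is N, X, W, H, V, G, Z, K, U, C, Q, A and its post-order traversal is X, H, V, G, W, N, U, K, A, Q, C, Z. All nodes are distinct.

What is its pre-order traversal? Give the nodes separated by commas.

The last element of post-order is the root; it splits in-order into left and right subtrees.
Root Z: left subtree has 6 nodes {N, X, W, H, V, G}, right has 5 {K, U, C, Q, A}.
  Root N: left subtree has 0 nodes { }, right has 5 {X, W, H, V, G}.
    Root W: left subtree has 1 node {X}, right has 3 {H, V, G}.
      Root G: left subtree has 2 nodes {H, V}, right has 0 { }.
        Root V: left subtree has 1 node {H}, right has 0 { }.
  Root C: left subtree has 2 nodes {K, U}, right has 2 {Q, A}.
    Root K: left subtree has 0 nodes { }, right has 1 {U}.
    Root Q: left subtree has 0 nodes { }, right has 1 {A}.

Z, N, W, X, G, V, H, C, K, U, Q, A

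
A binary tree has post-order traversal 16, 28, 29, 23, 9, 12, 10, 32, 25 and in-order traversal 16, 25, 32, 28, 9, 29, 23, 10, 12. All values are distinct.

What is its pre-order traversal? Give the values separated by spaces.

25 16 32 10 9 28 23 29 12

The last element of post-order is the root; it splits in-order into left and right subtrees.
Root 25: left subtree has 1 node {16}, right has 7 {32, 28, 9, 29, 23, 10, 12}.
  Root 32: left subtree has 0 nodes { }, right has 6 {28, 9, 29, 23, 10, 12}.
    Root 10: left subtree has 4 nodes {28, 9, 29, 23}, right has 1 {12}.
      Root 9: left subtree has 1 node {28}, right has 2 {29, 23}.
        Root 23: left subtree has 1 node {29}, right has 0 { }.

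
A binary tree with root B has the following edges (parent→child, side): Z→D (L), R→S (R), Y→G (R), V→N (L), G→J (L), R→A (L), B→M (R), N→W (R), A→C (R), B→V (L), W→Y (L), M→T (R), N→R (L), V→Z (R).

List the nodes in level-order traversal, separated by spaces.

B V M N Z T R W D A S Y C G J

Level-order visits nodes level by level from the root, left to right within each level.
Level 0: B
Level 1: V, M
Level 2: N, Z, T
Level 3: R, W, D
Level 4: A, S, Y
Level 5: C, G
Level 6: J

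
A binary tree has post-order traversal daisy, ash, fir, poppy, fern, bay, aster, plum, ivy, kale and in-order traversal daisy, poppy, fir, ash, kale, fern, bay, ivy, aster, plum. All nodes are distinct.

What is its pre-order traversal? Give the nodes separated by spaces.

The last element of post-order is the root; it splits in-order into left and right subtrees.
Root kale: left subtree has 4 nodes {daisy, poppy, fir, ash}, right has 5 {fern, bay, ivy, aster, plum}.
  Root poppy: left subtree has 1 node {daisy}, right has 2 {fir, ash}.
    Root fir: left subtree has 0 nodes { }, right has 1 {ash}.
  Root ivy: left subtree has 2 nodes {fern, bay}, right has 2 {aster, plum}.
    Root bay: left subtree has 1 node {fern}, right has 0 { }.
    Root plum: left subtree has 1 node {aster}, right has 0 { }.

kale poppy daisy fir ash ivy bay fern plum aster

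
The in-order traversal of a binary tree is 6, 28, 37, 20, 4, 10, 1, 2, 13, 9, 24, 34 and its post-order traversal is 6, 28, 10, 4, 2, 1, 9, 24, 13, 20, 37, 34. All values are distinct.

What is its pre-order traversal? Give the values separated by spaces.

The last element of post-order is the root; it splits in-order into left and right subtrees.
Root 34: left subtree has 11 nodes {6, 28, 37, 20, 4, 10, 1, 2, 13, 9, 24}, right has 0 { }.
  Root 37: left subtree has 2 nodes {6, 28}, right has 8 {20, 4, 10, 1, 2, 13, 9, 24}.
    Root 28: left subtree has 1 node {6}, right has 0 { }.
    Root 20: left subtree has 0 nodes { }, right has 7 {4, 10, 1, 2, 13, 9, 24}.
      Root 13: left subtree has 4 nodes {4, 10, 1, 2}, right has 2 {9, 24}.
        Root 1: left subtree has 2 nodes {4, 10}, right has 1 {2}.
          Root 4: left subtree has 0 nodes { }, right has 1 {10}.
        Root 24: left subtree has 1 node {9}, right has 0 { }.

34 37 28 6 20 13 1 4 10 2 24 9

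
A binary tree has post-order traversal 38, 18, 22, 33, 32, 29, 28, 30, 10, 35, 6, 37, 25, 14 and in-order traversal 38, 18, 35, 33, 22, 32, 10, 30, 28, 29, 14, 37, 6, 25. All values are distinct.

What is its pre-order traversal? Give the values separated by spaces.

The last element of post-order is the root; it splits in-order into left and right subtrees.
Root 14: left subtree has 10 nodes {38, 18, 35, 33, 22, 32, 10, 30, 28, 29}, right has 3 {37, 6, 25}.
  Root 35: left subtree has 2 nodes {38, 18}, right has 7 {33, 22, 32, 10, 30, 28, 29}.
    Root 18: left subtree has 1 node {38}, right has 0 { }.
    Root 10: left subtree has 3 nodes {33, 22, 32}, right has 3 {30, 28, 29}.
      Root 32: left subtree has 2 nodes {33, 22}, right has 0 { }.
        Root 33: left subtree has 0 nodes { }, right has 1 {22}.
      Root 30: left subtree has 0 nodes { }, right has 2 {28, 29}.
        Root 28: left subtree has 0 nodes { }, right has 1 {29}.
  Root 25: left subtree has 2 nodes {37, 6}, right has 0 { }.
    Root 37: left subtree has 0 nodes { }, right has 1 {6}.

14 35 18 38 10 32 33 22 30 28 29 25 37 6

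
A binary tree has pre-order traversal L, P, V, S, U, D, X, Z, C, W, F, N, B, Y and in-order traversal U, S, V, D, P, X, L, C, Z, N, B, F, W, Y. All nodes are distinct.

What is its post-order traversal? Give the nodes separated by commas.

U, S, D, V, X, P, C, B, N, F, Y, W, Z, L

The first element of pre-order is the root; it splits in-order into left and right subtrees.
Root L: left subtree has 6 nodes {U, S, V, D, P, X}, right has 7 {C, Z, N, B, F, W, Y}.
  Root P: left subtree has 4 nodes {U, S, V, D}, right has 1 {X}.
    Root V: left subtree has 2 nodes {U, S}, right has 1 {D}.
      Root S: left subtree has 1 node {U}, right has 0 { }.
  Root Z: left subtree has 1 node {C}, right has 5 {N, B, F, W, Y}.
    Root W: left subtree has 3 nodes {N, B, F}, right has 1 {Y}.
      Root F: left subtree has 2 nodes {N, B}, right has 0 { }.
        Root N: left subtree has 0 nodes { }, right has 1 {B}.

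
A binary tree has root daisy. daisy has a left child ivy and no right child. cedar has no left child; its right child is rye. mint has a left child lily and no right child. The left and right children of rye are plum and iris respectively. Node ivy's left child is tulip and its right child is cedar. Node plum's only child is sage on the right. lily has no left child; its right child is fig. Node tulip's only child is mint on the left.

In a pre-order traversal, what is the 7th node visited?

Pre-order visits the node, then its left subtree, then its right subtree.
Visit daisy.
At daisy: go left to ivy.
  Visit ivy.
  At ivy: go left to tulip.
    Visit tulip.
    At tulip: go left to mint.
      Visit mint.
      At mint: go left to lily.
        Visit lily.
        At lily: no left child.
        At lily: go right to fig.
          fig is a leaf — visit fig.
      At mint: no right child.
    At tulip: no right child.
  At ivy: go right to cedar.
    Visit cedar.
    At cedar: no left child.
    At cedar: go right to rye.
      Visit rye.
      At rye: go left to plum.
        Visit plum.
        At plum: no left child.
        At plum: go right to sage.
          sage is a leaf — visit sage.
      At rye: go right to iris.
        iris is a leaf — visit iris.
At daisy: no right child.
Full pre-order sequence: daisy, ivy, tulip, mint, lily, fig, cedar, rye, plum, sage, iris.

cedar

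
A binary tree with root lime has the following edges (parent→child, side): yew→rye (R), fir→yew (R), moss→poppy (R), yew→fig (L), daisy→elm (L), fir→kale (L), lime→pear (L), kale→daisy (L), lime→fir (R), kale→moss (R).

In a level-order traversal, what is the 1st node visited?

lime

Level-order visits nodes level by level from the root, left to right within each level.
Level 0: lime
Level 1: pear, fir
Level 2: kale, yew
Level 3: daisy, moss, fig, rye
Level 4: elm, poppy
Full level-order sequence: lime, pear, fir, kale, yew, daisy, moss, fig, rye, elm, poppy.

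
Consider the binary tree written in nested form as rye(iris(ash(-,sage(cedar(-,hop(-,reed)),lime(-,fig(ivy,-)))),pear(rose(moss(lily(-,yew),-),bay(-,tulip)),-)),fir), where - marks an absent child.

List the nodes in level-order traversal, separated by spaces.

rye iris fir ash pear sage rose cedar lime moss bay hop fig lily tulip reed ivy yew

Level-order visits nodes level by level from the root, left to right within each level.
Level 0: rye
Level 1: iris, fir
Level 2: ash, pear
Level 3: sage, rose
Level 4: cedar, lime, moss, bay
Level 5: hop, fig, lily, tulip
Level 6: reed, ivy, yew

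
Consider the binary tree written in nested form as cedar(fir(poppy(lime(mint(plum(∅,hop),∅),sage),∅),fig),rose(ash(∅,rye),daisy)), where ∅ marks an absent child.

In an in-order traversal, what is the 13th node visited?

daisy

In-order visits the left subtree, then the node, then the right subtree.
At cedar: go left to fir.
  At fir: go left to poppy.
    At poppy: go left to lime.
      At lime: go left to mint.
        At mint: go left to plum.
          At plum: no left child.
          Visit plum.
          At plum: go right to hop.
            hop is a leaf — visit hop.
        Visit mint.
        At mint: no right child.
      Visit lime.
      At lime: go right to sage.
        sage is a leaf — visit sage.
    Visit poppy.
    At poppy: no right child.
  Visit fir.
  At fir: go right to fig.
    fig is a leaf — visit fig.
Visit cedar.
At cedar: go right to rose.
  At rose: go left to ash.
    At ash: no left child.
    Visit ash.
    At ash: go right to rye.
      rye is a leaf — visit rye.
  Visit rose.
  At rose: go right to daisy.
    daisy is a leaf — visit daisy.
Full in-order sequence: plum, hop, mint, lime, sage, poppy, fir, fig, cedar, ash, rye, rose, daisy.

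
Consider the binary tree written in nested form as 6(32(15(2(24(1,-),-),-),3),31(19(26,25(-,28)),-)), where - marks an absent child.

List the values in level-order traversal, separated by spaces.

6 32 31 15 3 19 2 26 25 24 28 1

Level-order visits nodes level by level from the root, left to right within each level.
Level 0: 6
Level 1: 32, 31
Level 2: 15, 3, 19
Level 3: 2, 26, 25
Level 4: 24, 28
Level 5: 1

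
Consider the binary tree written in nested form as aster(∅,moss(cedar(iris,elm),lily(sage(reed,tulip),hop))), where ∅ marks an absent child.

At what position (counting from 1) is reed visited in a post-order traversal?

4

Post-order visits the left subtree, then the right subtree, then the node.
At aster: no left child.
At aster: go right to moss.
  At moss: go left to cedar.
    At cedar: go left to iris.
      iris is a leaf — visit iris.
    At cedar: go right to elm.
      elm is a leaf — visit elm.
    Visit cedar.
  At moss: go right to lily.
    At lily: go left to sage.
      At sage: go left to reed.
        reed is a leaf — visit reed.
      At sage: go right to tulip.
        tulip is a leaf — visit tulip.
      Visit sage.
    At lily: go right to hop.
      hop is a leaf — visit hop.
    Visit lily.
  Visit moss.
Visit aster.
Full post-order sequence: iris, elm, cedar, reed, tulip, sage, hop, lily, moss, aster.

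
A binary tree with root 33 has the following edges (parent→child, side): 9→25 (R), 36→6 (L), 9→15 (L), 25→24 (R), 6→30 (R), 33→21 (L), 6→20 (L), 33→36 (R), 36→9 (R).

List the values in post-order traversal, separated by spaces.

Post-order visits the left subtree, then the right subtree, then the node.
At 33: go left to 21.
  21 is a leaf — visit 21.
At 33: go right to 36.
  At 36: go left to 6.
    At 6: go left to 20.
      20 is a leaf — visit 20.
    At 6: go right to 30.
      30 is a leaf — visit 30.
    Visit 6.
  At 36: go right to 9.
    At 9: go left to 15.
      15 is a leaf — visit 15.
    At 9: go right to 25.
      At 25: no left child.
      At 25: go right to 24.
        24 is a leaf — visit 24.
      Visit 25.
    Visit 9.
  Visit 36.
Visit 33.

21 20 30 6 15 24 25 9 36 33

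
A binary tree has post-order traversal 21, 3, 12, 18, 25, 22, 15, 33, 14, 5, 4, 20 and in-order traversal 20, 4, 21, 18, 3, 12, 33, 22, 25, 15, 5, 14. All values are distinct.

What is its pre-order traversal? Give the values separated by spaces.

20 4 5 33 18 21 12 3 15 22 25 14

The last element of post-order is the root; it splits in-order into left and right subtrees.
Root 20: left subtree has 0 nodes { }, right has 11 {4, 21, 18, 3, 12, 33, 22, 25, 15, 5, 14}.
  Root 4: left subtree has 0 nodes { }, right has 10 {21, 18, 3, 12, 33, 22, 25, 15, 5, 14}.
    Root 5: left subtree has 8 nodes {21, 18, 3, 12, 33, 22, 25, 15}, right has 1 {14}.
      Root 33: left subtree has 4 nodes {21, 18, 3, 12}, right has 3 {22, 25, 15}.
        Root 18: left subtree has 1 node {21}, right has 2 {3, 12}.
          Root 12: left subtree has 1 node {3}, right has 0 { }.
        Root 15: left subtree has 2 nodes {22, 25}, right has 0 { }.
          Root 22: left subtree has 0 nodes { }, right has 1 {25}.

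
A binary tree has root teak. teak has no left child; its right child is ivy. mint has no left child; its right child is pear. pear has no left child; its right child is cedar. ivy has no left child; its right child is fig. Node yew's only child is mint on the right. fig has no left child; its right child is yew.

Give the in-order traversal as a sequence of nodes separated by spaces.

teak ivy fig yew mint pear cedar

In-order visits the left subtree, then the node, then the right subtree.
At teak: no left child.
Visit teak.
At teak: go right to ivy.
  At ivy: no left child.
  Visit ivy.
  At ivy: go right to fig.
    At fig: no left child.
    Visit fig.
    At fig: go right to yew.
      At yew: no left child.
      Visit yew.
      At yew: go right to mint.
        At mint: no left child.
        Visit mint.
        At mint: go right to pear.
          At pear: no left child.
          Visit pear.
          At pear: go right to cedar.
            cedar is a leaf — visit cedar.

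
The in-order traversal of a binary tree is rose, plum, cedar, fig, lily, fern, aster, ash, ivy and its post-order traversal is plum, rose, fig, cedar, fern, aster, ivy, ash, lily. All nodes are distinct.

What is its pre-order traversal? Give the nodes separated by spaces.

lily cedar rose plum fig ash aster fern ivy

The last element of post-order is the root; it splits in-order into left and right subtrees.
Root lily: left subtree has 4 nodes {rose, plum, cedar, fig}, right has 4 {fern, aster, ash, ivy}.
  Root cedar: left subtree has 2 nodes {rose, plum}, right has 1 {fig}.
    Root rose: left subtree has 0 nodes { }, right has 1 {plum}.
  Root ash: left subtree has 2 nodes {fern, aster}, right has 1 {ivy}.
    Root aster: left subtree has 1 node {fern}, right has 0 { }.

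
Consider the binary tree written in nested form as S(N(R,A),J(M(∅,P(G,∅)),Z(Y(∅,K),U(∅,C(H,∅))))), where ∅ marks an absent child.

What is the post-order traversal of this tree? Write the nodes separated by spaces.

Post-order visits the left subtree, then the right subtree, then the node.
At S: go left to N.
  At N: go left to R.
    R is a leaf — visit R.
  At N: go right to A.
    A is a leaf — visit A.
  Visit N.
At S: go right to J.
  At J: go left to M.
    At M: no left child.
    At M: go right to P.
      At P: go left to G.
        G is a leaf — visit G.
      At P: no right child.
      Visit P.
    Visit M.
  At J: go right to Z.
    At Z: go left to Y.
      At Y: no left child.
      At Y: go right to K.
        K is a leaf — visit K.
      Visit Y.
    At Z: go right to U.
      At U: no left child.
      At U: go right to C.
        At C: go left to H.
          H is a leaf — visit H.
        At C: no right child.
        Visit C.
      Visit U.
    Visit Z.
  Visit J.
Visit S.

R A N G P M K Y H C U Z J S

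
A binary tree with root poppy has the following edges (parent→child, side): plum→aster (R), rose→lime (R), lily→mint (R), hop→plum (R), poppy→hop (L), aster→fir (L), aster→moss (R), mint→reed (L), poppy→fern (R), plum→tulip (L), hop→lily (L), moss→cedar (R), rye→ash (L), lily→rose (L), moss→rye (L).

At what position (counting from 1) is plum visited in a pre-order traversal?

Pre-order visits the node, then its left subtree, then its right subtree.
Visit poppy.
At poppy: go left to hop.
  Visit hop.
  At hop: go left to lily.
    Visit lily.
    At lily: go left to rose.
      Visit rose.
      At rose: no left child.
      At rose: go right to lime.
        lime is a leaf — visit lime.
    At lily: go right to mint.
      Visit mint.
      At mint: go left to reed.
        reed is a leaf — visit reed.
      At mint: no right child.
  At hop: go right to plum.
    Visit plum.
    At plum: go left to tulip.
      tulip is a leaf — visit tulip.
    At plum: go right to aster.
      Visit aster.
      At aster: go left to fir.
        fir is a leaf — visit fir.
      At aster: go right to moss.
        Visit moss.
        At moss: go left to rye.
          Visit rye.
          At rye: go left to ash.
            ash is a leaf — visit ash.
          At rye: no right child.
        At moss: go right to cedar.
          cedar is a leaf — visit cedar.
At poppy: go right to fern.
  fern is a leaf — visit fern.
Full pre-order sequence: poppy, hop, lily, rose, lime, mint, reed, plum, tulip, aster, fir, moss, rye, ash, cedar, fern.

8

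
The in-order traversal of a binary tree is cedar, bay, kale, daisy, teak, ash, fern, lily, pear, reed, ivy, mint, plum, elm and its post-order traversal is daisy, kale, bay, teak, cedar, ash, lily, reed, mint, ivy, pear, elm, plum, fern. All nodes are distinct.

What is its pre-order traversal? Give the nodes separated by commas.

fern, ash, cedar, teak, bay, kale, daisy, plum, pear, lily, ivy, reed, mint, elm

The last element of post-order is the root; it splits in-order into left and right subtrees.
Root fern: left subtree has 6 nodes {cedar, bay, kale, daisy, teak, ash}, right has 7 {lily, pear, reed, ivy, mint, plum, elm}.
  Root ash: left subtree has 5 nodes {cedar, bay, kale, daisy, teak}, right has 0 { }.
    Root cedar: left subtree has 0 nodes { }, right has 4 {bay, kale, daisy, teak}.
      Root teak: left subtree has 3 nodes {bay, kale, daisy}, right has 0 { }.
        Root bay: left subtree has 0 nodes { }, right has 2 {kale, daisy}.
          Root kale: left subtree has 0 nodes { }, right has 1 {daisy}.
  Root plum: left subtree has 5 nodes {lily, pear, reed, ivy, mint}, right has 1 {elm}.
    Root pear: left subtree has 1 node {lily}, right has 3 {reed, ivy, mint}.
      Root ivy: left subtree has 1 node {reed}, right has 1 {mint}.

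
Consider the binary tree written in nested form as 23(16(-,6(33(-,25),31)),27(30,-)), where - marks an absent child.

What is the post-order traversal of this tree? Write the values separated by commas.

25, 33, 31, 6, 16, 30, 27, 23

Post-order visits the left subtree, then the right subtree, then the node.
At 23: go left to 16.
  At 16: no left child.
  At 16: go right to 6.
    At 6: go left to 33.
      At 33: no left child.
      At 33: go right to 25.
        25 is a leaf — visit 25.
      Visit 33.
    At 6: go right to 31.
      31 is a leaf — visit 31.
    Visit 6.
  Visit 16.
At 23: go right to 27.
  At 27: go left to 30.
    30 is a leaf — visit 30.
  At 27: no right child.
  Visit 27.
Visit 23.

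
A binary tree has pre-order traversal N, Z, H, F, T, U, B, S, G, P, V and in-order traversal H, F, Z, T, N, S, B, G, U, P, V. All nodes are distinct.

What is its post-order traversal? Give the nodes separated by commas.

F, H, T, Z, S, G, B, V, P, U, N

The first element of pre-order is the root; it splits in-order into left and right subtrees.
Root N: left subtree has 4 nodes {H, F, Z, T}, right has 6 {S, B, G, U, P, V}.
  Root Z: left subtree has 2 nodes {H, F}, right has 1 {T}.
    Root H: left subtree has 0 nodes { }, right has 1 {F}.
  Root U: left subtree has 3 nodes {S, B, G}, right has 2 {P, V}.
    Root B: left subtree has 1 node {S}, right has 1 {G}.
    Root P: left subtree has 0 nodes { }, right has 1 {V}.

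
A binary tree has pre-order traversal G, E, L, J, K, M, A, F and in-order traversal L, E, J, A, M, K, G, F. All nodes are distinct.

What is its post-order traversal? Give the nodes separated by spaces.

The first element of pre-order is the root; it splits in-order into left and right subtrees.
Root G: left subtree has 6 nodes {L, E, J, A, M, K}, right has 1 {F}.
  Root E: left subtree has 1 node {L}, right has 4 {J, A, M, K}.
    Root J: left subtree has 0 nodes { }, right has 3 {A, M, K}.
      Root K: left subtree has 2 nodes {A, M}, right has 0 { }.
        Root M: left subtree has 1 node {A}, right has 0 { }.

L A M K J E F G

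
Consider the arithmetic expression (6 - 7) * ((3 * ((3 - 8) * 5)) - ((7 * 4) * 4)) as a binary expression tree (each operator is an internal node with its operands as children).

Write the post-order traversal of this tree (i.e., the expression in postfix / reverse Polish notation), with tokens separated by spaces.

Post-order on an expression tree gives postfix notation: for each operator, emit left operand, right operand, then the operator.

6 7 - 3 3 8 - 5 * * 7 4 * 4 * - *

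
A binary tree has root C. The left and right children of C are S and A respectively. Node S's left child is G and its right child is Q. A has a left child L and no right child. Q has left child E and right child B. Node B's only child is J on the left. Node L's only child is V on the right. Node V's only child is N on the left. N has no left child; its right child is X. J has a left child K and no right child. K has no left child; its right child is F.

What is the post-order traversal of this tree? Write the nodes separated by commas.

Post-order visits the left subtree, then the right subtree, then the node.
At C: go left to S.
  At S: go left to G.
    G is a leaf — visit G.
  At S: go right to Q.
    At Q: go left to E.
      E is a leaf — visit E.
    At Q: go right to B.
      At B: go left to J.
        At J: go left to K.
          At K: no left child.
          At K: go right to F.
            F is a leaf — visit F.
          Visit K.
        At J: no right child.
        Visit J.
      At B: no right child.
      Visit B.
    Visit Q.
  Visit S.
At C: go right to A.
  At A: go left to L.
    At L: no left child.
    At L: go right to V.
      At V: go left to N.
        At N: no left child.
        At N: go right to X.
          X is a leaf — visit X.
        Visit N.
      At V: no right child.
      Visit V.
    Visit L.
  At A: no right child.
  Visit A.
Visit C.

G, E, F, K, J, B, Q, S, X, N, V, L, A, C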